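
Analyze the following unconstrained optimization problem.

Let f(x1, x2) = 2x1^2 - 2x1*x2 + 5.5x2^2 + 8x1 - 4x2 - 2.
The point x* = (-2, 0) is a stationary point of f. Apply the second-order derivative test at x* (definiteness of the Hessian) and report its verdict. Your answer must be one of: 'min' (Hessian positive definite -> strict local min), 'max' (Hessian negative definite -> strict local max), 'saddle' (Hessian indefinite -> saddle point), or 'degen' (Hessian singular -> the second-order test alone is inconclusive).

Compute the Hessian H = grad^2 f:
  H = [[4, -2], [-2, 11]]
Verify stationarity: grad f(x*) = H x* + g = (0, 0).
Eigenvalues of H: 3.4689, 11.5311.
Both eigenvalues > 0, so H is positive definite -> x* is a strict local min.

min


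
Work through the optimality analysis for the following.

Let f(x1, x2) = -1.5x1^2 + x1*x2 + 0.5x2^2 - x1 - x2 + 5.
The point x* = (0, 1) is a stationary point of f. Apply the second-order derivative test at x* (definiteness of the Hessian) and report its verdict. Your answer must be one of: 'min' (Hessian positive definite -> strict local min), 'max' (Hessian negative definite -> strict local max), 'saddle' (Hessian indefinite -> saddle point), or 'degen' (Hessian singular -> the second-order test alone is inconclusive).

Compute the Hessian H = grad^2 f:
  H = [[-3, 1], [1, 1]]
Verify stationarity: grad f(x*) = H x* + g = (0, 0).
Eigenvalues of H: -3.2361, 1.2361.
Eigenvalues have mixed signs, so H is indefinite -> x* is a saddle point.

saddle


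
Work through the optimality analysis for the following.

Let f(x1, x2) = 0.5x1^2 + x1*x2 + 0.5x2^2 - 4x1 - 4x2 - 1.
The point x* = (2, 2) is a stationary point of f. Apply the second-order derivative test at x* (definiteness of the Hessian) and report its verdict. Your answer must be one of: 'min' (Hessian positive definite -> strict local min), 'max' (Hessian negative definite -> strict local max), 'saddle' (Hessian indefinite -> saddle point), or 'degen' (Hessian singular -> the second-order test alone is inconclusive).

Compute the Hessian H = grad^2 f:
  H = [[1, 1], [1, 1]]
Verify stationarity: grad f(x*) = H x* + g = (0, 0).
Eigenvalues of H: 0, 2.
H has a zero eigenvalue (singular; positive semidefinite but not definite), so H is neither positive definite, negative definite, nor indefinite. The second-order test alone is inconclusive -> degen.
(Indeed, f is constant along the null direction of H through x*, so x* is not a strict local extremum.)

degen


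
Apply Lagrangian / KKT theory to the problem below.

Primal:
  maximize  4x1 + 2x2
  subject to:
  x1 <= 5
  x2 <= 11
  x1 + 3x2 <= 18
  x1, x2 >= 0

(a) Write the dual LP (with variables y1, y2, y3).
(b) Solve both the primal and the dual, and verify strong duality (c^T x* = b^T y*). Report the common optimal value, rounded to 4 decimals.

The standard primal-dual pair for 'max c^T x s.t. A x <= b, x >= 0' is:
  Dual:  min b^T y  s.t.  A^T y >= c,  y >= 0.

So the dual LP is:
  minimize  5y1 + 11y2 + 18y3
  subject to:
    y1 + y3 >= 4
    y2 + 3y3 >= 2
    y1, y2, y3 >= 0

Solving the primal: x* = (5, 4.3333).
  primal value c^T x* = 28.6667.
Solving the dual: y* = (3.3333, 0, 0.6667).
  dual value b^T y* = 28.6667.
Strong duality: c^T x* = b^T y*. Confirmed.

28.6667


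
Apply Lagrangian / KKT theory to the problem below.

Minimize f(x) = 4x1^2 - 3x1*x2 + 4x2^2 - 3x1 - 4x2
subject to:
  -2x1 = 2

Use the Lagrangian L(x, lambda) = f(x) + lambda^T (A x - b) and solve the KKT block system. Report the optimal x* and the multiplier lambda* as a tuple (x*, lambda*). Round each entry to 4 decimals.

Form the Lagrangian:
  L(x, lambda) = (1/2) x^T Q x + c^T x + lambda^T (A x - b)
Stationarity (grad_x L = 0): Q x + c + A^T lambda = 0.
Primal feasibility: A x = b.

This gives the KKT block system:
  [ Q   A^T ] [ x     ]   [-c ]
  [ A    0  ] [ lambda ] = [ b ]

Solving the linear system:
  x*      = (-1, 0.125)
  lambda* = (-5.6875)
  f(x*)   = 6.9375

x* = (-1, 0.125), lambda* = (-5.6875)


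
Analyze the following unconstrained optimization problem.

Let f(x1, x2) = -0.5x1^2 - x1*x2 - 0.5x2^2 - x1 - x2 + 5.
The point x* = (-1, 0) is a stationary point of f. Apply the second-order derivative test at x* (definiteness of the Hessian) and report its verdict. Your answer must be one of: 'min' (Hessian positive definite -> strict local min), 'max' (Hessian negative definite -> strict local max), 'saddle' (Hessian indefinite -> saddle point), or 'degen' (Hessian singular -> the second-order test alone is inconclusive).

Compute the Hessian H = grad^2 f:
  H = [[-1, -1], [-1, -1]]
Verify stationarity: grad f(x*) = H x* + g = (0, 0).
Eigenvalues of H: -2, 0.
H has a zero eigenvalue (singular; negative semidefinite but not definite), so H is neither positive definite, negative definite, nor indefinite. The second-order test alone is inconclusive -> degen.
(Indeed, f is constant along the null direction of H through x*, so x* is not a strict local extremum.)

degen


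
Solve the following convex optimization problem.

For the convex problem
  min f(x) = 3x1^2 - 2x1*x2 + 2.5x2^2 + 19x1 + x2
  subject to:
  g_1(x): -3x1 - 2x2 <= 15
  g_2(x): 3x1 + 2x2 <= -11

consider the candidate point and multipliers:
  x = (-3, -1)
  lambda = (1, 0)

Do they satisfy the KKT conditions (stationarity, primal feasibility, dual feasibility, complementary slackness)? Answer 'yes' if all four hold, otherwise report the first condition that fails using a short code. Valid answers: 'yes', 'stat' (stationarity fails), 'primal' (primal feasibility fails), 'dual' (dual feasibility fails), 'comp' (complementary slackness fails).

Gradient of f: grad f(x) = Q x + c = (3, 2)
Constraint values g_i(x) = a_i^T x - b_i:
  g_1((-3, -1)) = -4
  g_2((-3, -1)) = 0
Stationarity residual: grad f(x) + sum_i lambda_i a_i = (0, 0)
  -> stationarity OK
Primal feasibility (all g_i <= 0): OK
Dual feasibility (all lambda_i >= 0): OK
Complementary slackness (lambda_i * g_i(x) = 0 for all i): FAILS

Verdict: the first failing condition is complementary_slackness -> comp.

comp


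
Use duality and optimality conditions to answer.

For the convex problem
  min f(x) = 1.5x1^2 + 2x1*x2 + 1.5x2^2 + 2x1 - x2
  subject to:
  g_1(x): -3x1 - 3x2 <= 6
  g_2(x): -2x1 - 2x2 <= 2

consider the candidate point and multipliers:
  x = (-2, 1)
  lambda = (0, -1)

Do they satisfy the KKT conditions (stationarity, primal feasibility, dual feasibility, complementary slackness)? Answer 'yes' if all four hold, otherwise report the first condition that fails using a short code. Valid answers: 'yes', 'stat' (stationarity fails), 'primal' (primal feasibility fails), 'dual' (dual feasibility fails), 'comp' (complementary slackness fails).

Gradient of f: grad f(x) = Q x + c = (-2, -2)
Constraint values g_i(x) = a_i^T x - b_i:
  g_1((-2, 1)) = -3
  g_2((-2, 1)) = 0
Stationarity residual: grad f(x) + sum_i lambda_i a_i = (0, 0)
  -> stationarity OK
Primal feasibility (all g_i <= 0): OK
Dual feasibility (all lambda_i >= 0): FAILS
Complementary slackness (lambda_i * g_i(x) = 0 for all i): OK

Verdict: the first failing condition is dual_feasibility -> dual.

dual


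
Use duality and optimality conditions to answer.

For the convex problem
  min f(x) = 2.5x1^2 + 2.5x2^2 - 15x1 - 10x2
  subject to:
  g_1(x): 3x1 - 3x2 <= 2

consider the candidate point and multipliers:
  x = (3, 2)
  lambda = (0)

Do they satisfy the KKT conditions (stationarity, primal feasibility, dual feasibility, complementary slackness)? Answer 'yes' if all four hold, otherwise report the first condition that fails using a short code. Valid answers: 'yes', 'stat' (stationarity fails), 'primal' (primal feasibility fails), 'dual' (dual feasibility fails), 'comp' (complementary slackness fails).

Gradient of f: grad f(x) = Q x + c = (0, 0)
Constraint values g_i(x) = a_i^T x - b_i:
  g_1((3, 2)) = 1
Stationarity residual: grad f(x) + sum_i lambda_i a_i = (0, 0)
  -> stationarity OK
Primal feasibility (all g_i <= 0): FAILS
Dual feasibility (all lambda_i >= 0): OK
Complementary slackness (lambda_i * g_i(x) = 0 for all i): OK

Verdict: the first failing condition is primal_feasibility -> primal.

primal


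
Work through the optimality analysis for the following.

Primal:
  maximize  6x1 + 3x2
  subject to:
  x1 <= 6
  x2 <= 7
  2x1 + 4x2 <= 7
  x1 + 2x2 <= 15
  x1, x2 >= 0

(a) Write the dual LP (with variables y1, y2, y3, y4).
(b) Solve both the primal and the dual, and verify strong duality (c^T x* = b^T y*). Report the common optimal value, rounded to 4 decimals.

The standard primal-dual pair for 'max c^T x s.t. A x <= b, x >= 0' is:
  Dual:  min b^T y  s.t.  A^T y >= c,  y >= 0.

So the dual LP is:
  minimize  6y1 + 7y2 + 7y3 + 15y4
  subject to:
    y1 + 2y3 + y4 >= 6
    y2 + 4y3 + 2y4 >= 3
    y1, y2, y3, y4 >= 0

Solving the primal: x* = (3.5, 0).
  primal value c^T x* = 21.
Solving the dual: y* = (0, 0, 3, 0).
  dual value b^T y* = 21.
Strong duality: c^T x* = b^T y*. Confirmed.

21


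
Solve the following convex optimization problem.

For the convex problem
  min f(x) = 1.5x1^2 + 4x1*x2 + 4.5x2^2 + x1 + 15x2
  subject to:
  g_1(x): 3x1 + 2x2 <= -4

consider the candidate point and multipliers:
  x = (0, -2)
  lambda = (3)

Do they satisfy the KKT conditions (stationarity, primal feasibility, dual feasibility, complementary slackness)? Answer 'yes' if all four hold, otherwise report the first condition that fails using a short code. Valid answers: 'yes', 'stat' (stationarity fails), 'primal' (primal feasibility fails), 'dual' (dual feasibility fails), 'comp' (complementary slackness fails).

Gradient of f: grad f(x) = Q x + c = (-7, -3)
Constraint values g_i(x) = a_i^T x - b_i:
  g_1((0, -2)) = 0
Stationarity residual: grad f(x) + sum_i lambda_i a_i = (2, 3)
  -> stationarity FAILS
Primal feasibility (all g_i <= 0): OK
Dual feasibility (all lambda_i >= 0): OK
Complementary slackness (lambda_i * g_i(x) = 0 for all i): OK

Verdict: the first failing condition is stationarity -> stat.

stat


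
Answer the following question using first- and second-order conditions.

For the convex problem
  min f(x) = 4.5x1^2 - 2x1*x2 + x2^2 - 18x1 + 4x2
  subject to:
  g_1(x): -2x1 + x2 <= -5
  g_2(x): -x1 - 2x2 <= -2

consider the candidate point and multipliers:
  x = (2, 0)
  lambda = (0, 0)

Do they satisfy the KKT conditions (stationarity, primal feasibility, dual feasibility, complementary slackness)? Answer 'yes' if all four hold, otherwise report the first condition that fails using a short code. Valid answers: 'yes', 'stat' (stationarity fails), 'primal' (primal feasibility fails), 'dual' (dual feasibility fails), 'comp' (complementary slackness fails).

Gradient of f: grad f(x) = Q x + c = (0, 0)
Constraint values g_i(x) = a_i^T x - b_i:
  g_1((2, 0)) = 1
  g_2((2, 0)) = 0
Stationarity residual: grad f(x) + sum_i lambda_i a_i = (0, 0)
  -> stationarity OK
Primal feasibility (all g_i <= 0): FAILS
Dual feasibility (all lambda_i >= 0): OK
Complementary slackness (lambda_i * g_i(x) = 0 for all i): OK

Verdict: the first failing condition is primal_feasibility -> primal.

primal


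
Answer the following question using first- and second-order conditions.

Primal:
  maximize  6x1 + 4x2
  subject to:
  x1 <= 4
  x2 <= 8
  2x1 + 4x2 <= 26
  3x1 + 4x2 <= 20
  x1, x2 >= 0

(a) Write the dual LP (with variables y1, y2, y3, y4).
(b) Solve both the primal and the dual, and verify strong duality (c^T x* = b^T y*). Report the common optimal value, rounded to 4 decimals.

The standard primal-dual pair for 'max c^T x s.t. A x <= b, x >= 0' is:
  Dual:  min b^T y  s.t.  A^T y >= c,  y >= 0.

So the dual LP is:
  minimize  4y1 + 8y2 + 26y3 + 20y4
  subject to:
    y1 + 2y3 + 3y4 >= 6
    y2 + 4y3 + 4y4 >= 4
    y1, y2, y3, y4 >= 0

Solving the primal: x* = (4, 2).
  primal value c^T x* = 32.
Solving the dual: y* = (3, 0, 0, 1).
  dual value b^T y* = 32.
Strong duality: c^T x* = b^T y*. Confirmed.

32


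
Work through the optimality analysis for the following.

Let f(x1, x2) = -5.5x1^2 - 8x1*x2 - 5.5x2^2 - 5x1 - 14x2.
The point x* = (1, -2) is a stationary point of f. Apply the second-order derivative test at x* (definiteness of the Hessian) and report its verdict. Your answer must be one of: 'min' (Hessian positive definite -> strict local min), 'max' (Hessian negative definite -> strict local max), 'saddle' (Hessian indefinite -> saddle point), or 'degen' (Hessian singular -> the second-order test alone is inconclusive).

Compute the Hessian H = grad^2 f:
  H = [[-11, -8], [-8, -11]]
Verify stationarity: grad f(x*) = H x* + g = (0, 0).
Eigenvalues of H: -19, -3.
Both eigenvalues < 0, so H is negative definite -> x* is a strict local max.

max


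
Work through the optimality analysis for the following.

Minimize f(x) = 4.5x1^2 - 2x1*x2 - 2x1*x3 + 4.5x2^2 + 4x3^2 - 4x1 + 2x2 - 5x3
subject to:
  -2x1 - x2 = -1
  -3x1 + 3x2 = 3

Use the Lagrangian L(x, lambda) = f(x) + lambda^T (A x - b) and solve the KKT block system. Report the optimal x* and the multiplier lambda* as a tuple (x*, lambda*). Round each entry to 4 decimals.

Form the Lagrangian:
  L(x, lambda) = (1/2) x^T Q x + c^T x + lambda^T (A x - b)
Stationarity (grad_x L = 0): Q x + c + A^T lambda = 0.
Primal feasibility: A x = b.

This gives the KKT block system:
  [ Q   A^T ] [ x     ]   [-c ]
  [ A    0  ] [ lambda ] = [ b ]

Solving the linear system:
  x*      = (0, 1, 0.625)
  lambda* = (1.25, -3.25)
  f(x*)   = 4.9375

x* = (0, 1, 0.625), lambda* = (1.25, -3.25)


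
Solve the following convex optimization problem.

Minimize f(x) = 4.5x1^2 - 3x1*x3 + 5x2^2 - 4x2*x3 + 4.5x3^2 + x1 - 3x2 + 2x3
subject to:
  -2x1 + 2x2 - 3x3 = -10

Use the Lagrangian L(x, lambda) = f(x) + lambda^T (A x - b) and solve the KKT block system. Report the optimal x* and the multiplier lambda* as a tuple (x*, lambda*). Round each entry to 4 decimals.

Form the Lagrangian:
  L(x, lambda) = (1/2) x^T Q x + c^T x + lambda^T (A x - b)
Stationarity (grad_x L = 0): Q x + c + A^T lambda = 0.
Primal feasibility: A x = b.

This gives the KKT block system:
  [ Q   A^T ] [ x     ]   [-c ]
  [ A    0  ] [ lambda ] = [ b ]

Solving the linear system:
  x*      = (1.8075, 0.1183, 2.2072)
  lambda* = (5.323)
  f(x*)   = 29.5485

x* = (1.8075, 0.1183, 2.2072), lambda* = (5.323)


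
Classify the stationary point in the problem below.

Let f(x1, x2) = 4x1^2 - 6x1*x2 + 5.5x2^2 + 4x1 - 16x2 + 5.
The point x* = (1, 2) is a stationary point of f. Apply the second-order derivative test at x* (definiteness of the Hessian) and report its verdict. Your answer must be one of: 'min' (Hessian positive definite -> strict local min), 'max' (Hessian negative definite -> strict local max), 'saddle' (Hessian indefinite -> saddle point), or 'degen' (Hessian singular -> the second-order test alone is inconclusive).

Compute the Hessian H = grad^2 f:
  H = [[8, -6], [-6, 11]]
Verify stationarity: grad f(x*) = H x* + g = (0, 0).
Eigenvalues of H: 3.3153, 15.6847.
Both eigenvalues > 0, so H is positive definite -> x* is a strict local min.

min


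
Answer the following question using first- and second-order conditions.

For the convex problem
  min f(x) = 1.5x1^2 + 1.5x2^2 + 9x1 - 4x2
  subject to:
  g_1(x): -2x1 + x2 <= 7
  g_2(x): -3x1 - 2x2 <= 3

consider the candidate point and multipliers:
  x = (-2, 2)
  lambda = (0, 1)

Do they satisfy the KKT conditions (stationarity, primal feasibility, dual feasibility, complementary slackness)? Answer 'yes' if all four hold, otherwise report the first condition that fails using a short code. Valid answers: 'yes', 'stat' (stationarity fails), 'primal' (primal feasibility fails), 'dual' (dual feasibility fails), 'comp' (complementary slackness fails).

Gradient of f: grad f(x) = Q x + c = (3, 2)
Constraint values g_i(x) = a_i^T x - b_i:
  g_1((-2, 2)) = -1
  g_2((-2, 2)) = -1
Stationarity residual: grad f(x) + sum_i lambda_i a_i = (0, 0)
  -> stationarity OK
Primal feasibility (all g_i <= 0): OK
Dual feasibility (all lambda_i >= 0): OK
Complementary slackness (lambda_i * g_i(x) = 0 for all i): FAILS

Verdict: the first failing condition is complementary_slackness -> comp.

comp


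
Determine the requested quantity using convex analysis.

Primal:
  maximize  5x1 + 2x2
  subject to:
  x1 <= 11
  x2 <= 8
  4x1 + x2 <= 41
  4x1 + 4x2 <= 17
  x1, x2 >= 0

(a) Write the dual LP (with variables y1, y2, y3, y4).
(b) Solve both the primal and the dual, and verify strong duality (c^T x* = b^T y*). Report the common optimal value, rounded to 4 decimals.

The standard primal-dual pair for 'max c^T x s.t. A x <= b, x >= 0' is:
  Dual:  min b^T y  s.t.  A^T y >= c,  y >= 0.

So the dual LP is:
  minimize  11y1 + 8y2 + 41y3 + 17y4
  subject to:
    y1 + 4y3 + 4y4 >= 5
    y2 + y3 + 4y4 >= 2
    y1, y2, y3, y4 >= 0

Solving the primal: x* = (4.25, 0).
  primal value c^T x* = 21.25.
Solving the dual: y* = (0, 0, 0, 1.25).
  dual value b^T y* = 21.25.
Strong duality: c^T x* = b^T y*. Confirmed.

21.25


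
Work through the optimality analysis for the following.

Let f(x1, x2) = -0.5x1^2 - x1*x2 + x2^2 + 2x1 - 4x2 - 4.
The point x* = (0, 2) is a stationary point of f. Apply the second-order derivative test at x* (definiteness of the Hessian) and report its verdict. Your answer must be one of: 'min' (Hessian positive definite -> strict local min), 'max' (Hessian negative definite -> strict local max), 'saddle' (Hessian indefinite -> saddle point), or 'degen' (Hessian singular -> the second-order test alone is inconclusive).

Compute the Hessian H = grad^2 f:
  H = [[-1, -1], [-1, 2]]
Verify stationarity: grad f(x*) = H x* + g = (0, 0).
Eigenvalues of H: -1.3028, 2.3028.
Eigenvalues have mixed signs, so H is indefinite -> x* is a saddle point.

saddle


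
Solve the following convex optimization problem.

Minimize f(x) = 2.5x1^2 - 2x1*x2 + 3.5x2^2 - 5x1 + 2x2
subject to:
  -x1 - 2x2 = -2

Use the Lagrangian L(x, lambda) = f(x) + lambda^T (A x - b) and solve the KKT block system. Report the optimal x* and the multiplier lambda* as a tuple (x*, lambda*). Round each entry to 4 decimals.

Form the Lagrangian:
  L(x, lambda) = (1/2) x^T Q x + c^T x + lambda^T (A x - b)
Stationarity (grad_x L = 0): Q x + c + A^T lambda = 0.
Primal feasibility: A x = b.

This gives the KKT block system:
  [ Q   A^T ] [ x     ]   [-c ]
  [ A    0  ] [ lambda ] = [ b ]

Solving the linear system:
  x*      = (1.3143, 0.3429)
  lambda* = (0.8857)
  f(x*)   = -2.0571

x* = (1.3143, 0.3429), lambda* = (0.8857)


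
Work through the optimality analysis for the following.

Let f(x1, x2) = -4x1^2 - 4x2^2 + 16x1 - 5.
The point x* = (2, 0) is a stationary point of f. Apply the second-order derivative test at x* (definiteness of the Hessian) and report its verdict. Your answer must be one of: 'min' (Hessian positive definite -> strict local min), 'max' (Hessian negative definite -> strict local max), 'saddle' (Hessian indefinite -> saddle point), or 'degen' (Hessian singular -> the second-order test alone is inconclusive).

Compute the Hessian H = grad^2 f:
  H = [[-8, 0], [0, -8]]
Verify stationarity: grad f(x*) = H x* + g = (0, 0).
Eigenvalues of H: -8, -8.
Both eigenvalues < 0, so H is negative definite -> x* is a strict local max.

max


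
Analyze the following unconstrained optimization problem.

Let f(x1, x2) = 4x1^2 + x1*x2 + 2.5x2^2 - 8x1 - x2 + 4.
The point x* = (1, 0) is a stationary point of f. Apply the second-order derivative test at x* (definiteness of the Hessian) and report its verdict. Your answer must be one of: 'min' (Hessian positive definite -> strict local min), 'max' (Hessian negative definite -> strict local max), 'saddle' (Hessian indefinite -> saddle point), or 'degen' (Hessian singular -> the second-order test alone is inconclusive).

Compute the Hessian H = grad^2 f:
  H = [[8, 1], [1, 5]]
Verify stationarity: grad f(x*) = H x* + g = (0, 0).
Eigenvalues of H: 4.6972, 8.3028.
Both eigenvalues > 0, so H is positive definite -> x* is a strict local min.

min


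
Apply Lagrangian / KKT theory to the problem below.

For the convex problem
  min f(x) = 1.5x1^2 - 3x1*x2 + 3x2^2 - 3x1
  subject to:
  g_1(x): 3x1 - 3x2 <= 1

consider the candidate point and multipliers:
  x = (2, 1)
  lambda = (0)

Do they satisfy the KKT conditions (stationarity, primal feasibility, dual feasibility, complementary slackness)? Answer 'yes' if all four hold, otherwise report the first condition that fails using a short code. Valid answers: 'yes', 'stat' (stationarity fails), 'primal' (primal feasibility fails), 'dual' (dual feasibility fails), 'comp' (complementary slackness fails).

Gradient of f: grad f(x) = Q x + c = (0, 0)
Constraint values g_i(x) = a_i^T x - b_i:
  g_1((2, 1)) = 2
Stationarity residual: grad f(x) + sum_i lambda_i a_i = (0, 0)
  -> stationarity OK
Primal feasibility (all g_i <= 0): FAILS
Dual feasibility (all lambda_i >= 0): OK
Complementary slackness (lambda_i * g_i(x) = 0 for all i): OK

Verdict: the first failing condition is primal_feasibility -> primal.

primal


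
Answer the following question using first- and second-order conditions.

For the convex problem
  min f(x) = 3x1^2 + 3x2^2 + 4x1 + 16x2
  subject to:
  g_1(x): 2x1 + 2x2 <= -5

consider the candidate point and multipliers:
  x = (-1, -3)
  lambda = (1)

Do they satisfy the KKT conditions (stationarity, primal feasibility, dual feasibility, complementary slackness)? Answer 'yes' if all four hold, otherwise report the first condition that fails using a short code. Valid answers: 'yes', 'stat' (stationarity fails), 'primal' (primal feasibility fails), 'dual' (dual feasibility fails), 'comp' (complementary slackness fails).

Gradient of f: grad f(x) = Q x + c = (-2, -2)
Constraint values g_i(x) = a_i^T x - b_i:
  g_1((-1, -3)) = -3
Stationarity residual: grad f(x) + sum_i lambda_i a_i = (0, 0)
  -> stationarity OK
Primal feasibility (all g_i <= 0): OK
Dual feasibility (all lambda_i >= 0): OK
Complementary slackness (lambda_i * g_i(x) = 0 for all i): FAILS

Verdict: the first failing condition is complementary_slackness -> comp.

comp


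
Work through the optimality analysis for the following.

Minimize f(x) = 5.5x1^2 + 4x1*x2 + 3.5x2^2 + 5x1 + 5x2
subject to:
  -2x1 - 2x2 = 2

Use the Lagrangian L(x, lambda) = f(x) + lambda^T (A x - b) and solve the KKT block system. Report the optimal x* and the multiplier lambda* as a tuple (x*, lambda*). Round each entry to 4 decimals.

Form the Lagrangian:
  L(x, lambda) = (1/2) x^T Q x + c^T x + lambda^T (A x - b)
Stationarity (grad_x L = 0): Q x + c + A^T lambda = 0.
Primal feasibility: A x = b.

This gives the KKT block system:
  [ Q   A^T ] [ x     ]   [-c ]
  [ A    0  ] [ lambda ] = [ b ]

Solving the linear system:
  x*      = (-0.3, -0.7)
  lambda* = (-0.55)
  f(x*)   = -1.95

x* = (-0.3, -0.7), lambda* = (-0.55)


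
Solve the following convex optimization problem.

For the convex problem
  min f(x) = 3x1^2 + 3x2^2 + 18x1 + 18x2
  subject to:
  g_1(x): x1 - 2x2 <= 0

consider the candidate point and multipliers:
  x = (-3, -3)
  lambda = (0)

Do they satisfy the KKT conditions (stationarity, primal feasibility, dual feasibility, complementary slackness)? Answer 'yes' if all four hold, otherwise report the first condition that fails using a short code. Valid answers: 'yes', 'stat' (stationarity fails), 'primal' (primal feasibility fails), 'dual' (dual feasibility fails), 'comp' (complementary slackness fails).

Gradient of f: grad f(x) = Q x + c = (0, 0)
Constraint values g_i(x) = a_i^T x - b_i:
  g_1((-3, -3)) = 3
Stationarity residual: grad f(x) + sum_i lambda_i a_i = (0, 0)
  -> stationarity OK
Primal feasibility (all g_i <= 0): FAILS
Dual feasibility (all lambda_i >= 0): OK
Complementary slackness (lambda_i * g_i(x) = 0 for all i): OK

Verdict: the first failing condition is primal_feasibility -> primal.

primal


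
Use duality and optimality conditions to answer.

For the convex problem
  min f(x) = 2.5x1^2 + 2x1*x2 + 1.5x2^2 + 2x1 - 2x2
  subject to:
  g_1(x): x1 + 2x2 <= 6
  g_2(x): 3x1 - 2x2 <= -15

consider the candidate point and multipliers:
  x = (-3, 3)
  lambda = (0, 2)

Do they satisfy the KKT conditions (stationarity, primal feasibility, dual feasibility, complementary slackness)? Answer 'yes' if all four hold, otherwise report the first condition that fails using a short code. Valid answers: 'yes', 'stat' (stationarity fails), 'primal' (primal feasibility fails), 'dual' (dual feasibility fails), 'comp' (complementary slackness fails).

Gradient of f: grad f(x) = Q x + c = (-7, 1)
Constraint values g_i(x) = a_i^T x - b_i:
  g_1((-3, 3)) = -3
  g_2((-3, 3)) = 0
Stationarity residual: grad f(x) + sum_i lambda_i a_i = (-1, -3)
  -> stationarity FAILS
Primal feasibility (all g_i <= 0): OK
Dual feasibility (all lambda_i >= 0): OK
Complementary slackness (lambda_i * g_i(x) = 0 for all i): OK

Verdict: the first failing condition is stationarity -> stat.

stat


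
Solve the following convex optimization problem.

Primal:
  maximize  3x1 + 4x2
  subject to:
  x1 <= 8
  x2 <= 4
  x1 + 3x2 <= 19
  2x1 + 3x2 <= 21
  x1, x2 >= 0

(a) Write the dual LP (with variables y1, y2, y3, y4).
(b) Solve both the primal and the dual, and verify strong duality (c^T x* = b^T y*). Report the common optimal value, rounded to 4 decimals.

The standard primal-dual pair for 'max c^T x s.t. A x <= b, x >= 0' is:
  Dual:  min b^T y  s.t.  A^T y >= c,  y >= 0.

So the dual LP is:
  minimize  8y1 + 4y2 + 19y3 + 21y4
  subject to:
    y1 + y3 + 2y4 >= 3
    y2 + 3y3 + 3y4 >= 4
    y1, y2, y3, y4 >= 0

Solving the primal: x* = (8, 1.6667).
  primal value c^T x* = 30.6667.
Solving the dual: y* = (0.3333, 0, 0, 1.3333).
  dual value b^T y* = 30.6667.
Strong duality: c^T x* = b^T y*. Confirmed.

30.6667


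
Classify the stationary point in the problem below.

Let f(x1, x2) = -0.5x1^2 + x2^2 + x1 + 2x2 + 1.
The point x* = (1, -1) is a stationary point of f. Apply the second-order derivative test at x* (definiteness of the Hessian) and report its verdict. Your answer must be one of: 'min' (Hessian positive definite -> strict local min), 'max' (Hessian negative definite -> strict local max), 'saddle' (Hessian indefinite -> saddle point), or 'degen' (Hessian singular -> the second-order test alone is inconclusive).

Compute the Hessian H = grad^2 f:
  H = [[-1, 0], [0, 2]]
Verify stationarity: grad f(x*) = H x* + g = (0, 0).
Eigenvalues of H: -1, 2.
Eigenvalues have mixed signs, so H is indefinite -> x* is a saddle point.

saddle


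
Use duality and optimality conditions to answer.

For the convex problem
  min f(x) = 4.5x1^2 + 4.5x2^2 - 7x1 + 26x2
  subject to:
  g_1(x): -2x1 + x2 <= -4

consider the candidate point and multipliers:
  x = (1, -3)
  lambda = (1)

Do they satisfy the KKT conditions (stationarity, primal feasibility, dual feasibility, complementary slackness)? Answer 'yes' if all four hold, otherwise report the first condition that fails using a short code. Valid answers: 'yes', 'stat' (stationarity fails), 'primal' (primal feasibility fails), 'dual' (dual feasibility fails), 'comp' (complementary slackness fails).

Gradient of f: grad f(x) = Q x + c = (2, -1)
Constraint values g_i(x) = a_i^T x - b_i:
  g_1((1, -3)) = -1
Stationarity residual: grad f(x) + sum_i lambda_i a_i = (0, 0)
  -> stationarity OK
Primal feasibility (all g_i <= 0): OK
Dual feasibility (all lambda_i >= 0): OK
Complementary slackness (lambda_i * g_i(x) = 0 for all i): FAILS

Verdict: the first failing condition is complementary_slackness -> comp.

comp


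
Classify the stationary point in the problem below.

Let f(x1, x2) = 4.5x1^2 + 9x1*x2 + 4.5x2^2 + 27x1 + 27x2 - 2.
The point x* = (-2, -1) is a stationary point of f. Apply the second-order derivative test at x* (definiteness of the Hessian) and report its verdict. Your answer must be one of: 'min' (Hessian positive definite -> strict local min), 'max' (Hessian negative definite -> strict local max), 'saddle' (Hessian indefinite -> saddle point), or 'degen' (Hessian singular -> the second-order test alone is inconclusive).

Compute the Hessian H = grad^2 f:
  H = [[9, 9], [9, 9]]
Verify stationarity: grad f(x*) = H x* + g = (0, 0).
Eigenvalues of H: 0, 18.
H has a zero eigenvalue (singular; positive semidefinite but not definite), so H is neither positive definite, negative definite, nor indefinite. The second-order test alone is inconclusive -> degen.
(Indeed, f is constant along the null direction of H through x*, so x* is not a strict local extremum.)

degen


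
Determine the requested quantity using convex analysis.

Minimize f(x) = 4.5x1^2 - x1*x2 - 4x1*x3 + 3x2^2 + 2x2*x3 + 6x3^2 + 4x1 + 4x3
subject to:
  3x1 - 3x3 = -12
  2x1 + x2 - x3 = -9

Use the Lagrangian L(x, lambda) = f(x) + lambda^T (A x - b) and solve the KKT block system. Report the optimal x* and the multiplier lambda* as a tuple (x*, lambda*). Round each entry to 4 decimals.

Form the Lagrangian:
  L(x, lambda) = (1/2) x^T Q x + c^T x + lambda^T (A x - b)
Stationarity (grad_x L = 0): Q x + c + A^T lambda = 0.
Primal feasibility: A x = b.

This gives the KKT block system:
  [ Q   A^T ] [ x     ]   [-c ]
  [ A    0  ] [ lambda ] = [ b ]

Solving the linear system:
  x*      = (-3.3529, -1.6471, 0.6471)
  lambda* = (5.549, 5.2353)
  f(x*)   = 51.4412

x* = (-3.3529, -1.6471, 0.6471), lambda* = (5.549, 5.2353)


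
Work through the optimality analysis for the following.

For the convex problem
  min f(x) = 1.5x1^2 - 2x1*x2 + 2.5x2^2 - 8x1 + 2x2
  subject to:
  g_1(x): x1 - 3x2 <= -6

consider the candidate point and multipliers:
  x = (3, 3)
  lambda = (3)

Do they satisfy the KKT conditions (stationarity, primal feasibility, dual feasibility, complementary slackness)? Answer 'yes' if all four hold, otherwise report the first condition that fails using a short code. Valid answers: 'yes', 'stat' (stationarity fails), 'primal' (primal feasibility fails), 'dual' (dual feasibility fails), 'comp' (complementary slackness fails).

Gradient of f: grad f(x) = Q x + c = (-5, 11)
Constraint values g_i(x) = a_i^T x - b_i:
  g_1((3, 3)) = 0
Stationarity residual: grad f(x) + sum_i lambda_i a_i = (-2, 2)
  -> stationarity FAILS
Primal feasibility (all g_i <= 0): OK
Dual feasibility (all lambda_i >= 0): OK
Complementary slackness (lambda_i * g_i(x) = 0 for all i): OK

Verdict: the first failing condition is stationarity -> stat.

stat


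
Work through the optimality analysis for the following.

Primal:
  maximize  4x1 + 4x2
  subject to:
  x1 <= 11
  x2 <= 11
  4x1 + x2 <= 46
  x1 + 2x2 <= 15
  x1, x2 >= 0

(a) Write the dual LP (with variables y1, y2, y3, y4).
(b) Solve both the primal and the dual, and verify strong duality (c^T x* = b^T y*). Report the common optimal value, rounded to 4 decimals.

The standard primal-dual pair for 'max c^T x s.t. A x <= b, x >= 0' is:
  Dual:  min b^T y  s.t.  A^T y >= c,  y >= 0.

So the dual LP is:
  minimize  11y1 + 11y2 + 46y3 + 15y4
  subject to:
    y1 + 4y3 + y4 >= 4
    y2 + y3 + 2y4 >= 4
    y1, y2, y3, y4 >= 0

Solving the primal: x* = (11, 2).
  primal value c^T x* = 52.
Solving the dual: y* = (2, 0, 0, 2).
  dual value b^T y* = 52.
Strong duality: c^T x* = b^T y*. Confirmed.

52


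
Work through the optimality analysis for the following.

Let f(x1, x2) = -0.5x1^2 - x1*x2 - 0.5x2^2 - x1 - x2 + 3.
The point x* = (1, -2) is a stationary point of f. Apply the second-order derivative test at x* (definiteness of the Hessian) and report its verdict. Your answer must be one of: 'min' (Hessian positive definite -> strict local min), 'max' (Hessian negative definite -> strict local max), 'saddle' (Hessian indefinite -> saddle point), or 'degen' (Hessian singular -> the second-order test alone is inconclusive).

Compute the Hessian H = grad^2 f:
  H = [[-1, -1], [-1, -1]]
Verify stationarity: grad f(x*) = H x* + g = (0, 0).
Eigenvalues of H: -2, 0.
H has a zero eigenvalue (singular; negative semidefinite but not definite), so H is neither positive definite, negative definite, nor indefinite. The second-order test alone is inconclusive -> degen.
(Indeed, f is constant along the null direction of H through x*, so x* is not a strict local extremum.)

degen


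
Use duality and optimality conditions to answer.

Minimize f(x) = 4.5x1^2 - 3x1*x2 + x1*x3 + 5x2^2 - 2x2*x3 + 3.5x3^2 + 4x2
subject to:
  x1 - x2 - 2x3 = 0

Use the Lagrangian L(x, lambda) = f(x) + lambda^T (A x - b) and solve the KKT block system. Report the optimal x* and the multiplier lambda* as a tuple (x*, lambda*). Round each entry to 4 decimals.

Form the Lagrangian:
  L(x, lambda) = (1/2) x^T Q x + c^T x + lambda^T (A x - b)
Stationarity (grad_x L = 0): Q x + c + A^T lambda = 0.
Primal feasibility: A x = b.

This gives the KKT block system:
  [ Q   A^T ] [ x     ]   [-c ]
  [ A    0  ] [ lambda ] = [ b ]

Solving the linear system:
  x*      = (-0.2041, -0.3837, 0.0898)
  lambda* = (0.5959)
  f(x*)   = -0.7673

x* = (-0.2041, -0.3837, 0.0898), lambda* = (0.5959)


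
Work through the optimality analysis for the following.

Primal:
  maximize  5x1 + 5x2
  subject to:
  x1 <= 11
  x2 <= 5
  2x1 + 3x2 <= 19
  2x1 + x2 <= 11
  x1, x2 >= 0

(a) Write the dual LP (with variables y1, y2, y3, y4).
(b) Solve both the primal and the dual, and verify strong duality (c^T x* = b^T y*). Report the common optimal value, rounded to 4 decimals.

The standard primal-dual pair for 'max c^T x s.t. A x <= b, x >= 0' is:
  Dual:  min b^T y  s.t.  A^T y >= c,  y >= 0.

So the dual LP is:
  minimize  11y1 + 5y2 + 19y3 + 11y4
  subject to:
    y1 + 2y3 + 2y4 >= 5
    y2 + 3y3 + y4 >= 5
    y1, y2, y3, y4 >= 0

Solving the primal: x* = (3.5, 4).
  primal value c^T x* = 37.5.
Solving the dual: y* = (0, 0, 1.25, 1.25).
  dual value b^T y* = 37.5.
Strong duality: c^T x* = b^T y*. Confirmed.

37.5


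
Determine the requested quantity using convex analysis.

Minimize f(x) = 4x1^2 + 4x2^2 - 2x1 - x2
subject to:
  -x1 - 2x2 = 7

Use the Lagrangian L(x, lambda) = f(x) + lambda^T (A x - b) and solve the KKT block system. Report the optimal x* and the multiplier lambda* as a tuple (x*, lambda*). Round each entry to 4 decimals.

Form the Lagrangian:
  L(x, lambda) = (1/2) x^T Q x + c^T x + lambda^T (A x - b)
Stationarity (grad_x L = 0): Q x + c + A^T lambda = 0.
Primal feasibility: A x = b.

This gives the KKT block system:
  [ Q   A^T ] [ x     ]   [-c ]
  [ A    0  ] [ lambda ] = [ b ]

Solving the linear system:
  x*      = (-1.25, -2.875)
  lambda* = (-12)
  f(x*)   = 44.6875

x* = (-1.25, -2.875), lambda* = (-12)


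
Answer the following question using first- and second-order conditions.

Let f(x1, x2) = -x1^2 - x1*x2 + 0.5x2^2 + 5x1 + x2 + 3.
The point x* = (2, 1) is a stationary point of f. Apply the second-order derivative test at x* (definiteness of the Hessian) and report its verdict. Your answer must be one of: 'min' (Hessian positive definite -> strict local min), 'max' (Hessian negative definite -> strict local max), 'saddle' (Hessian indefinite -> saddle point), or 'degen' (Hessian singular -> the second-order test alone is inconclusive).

Compute the Hessian H = grad^2 f:
  H = [[-2, -1], [-1, 1]]
Verify stationarity: grad f(x*) = H x* + g = (0, 0).
Eigenvalues of H: -2.3028, 1.3028.
Eigenvalues have mixed signs, so H is indefinite -> x* is a saddle point.

saddle


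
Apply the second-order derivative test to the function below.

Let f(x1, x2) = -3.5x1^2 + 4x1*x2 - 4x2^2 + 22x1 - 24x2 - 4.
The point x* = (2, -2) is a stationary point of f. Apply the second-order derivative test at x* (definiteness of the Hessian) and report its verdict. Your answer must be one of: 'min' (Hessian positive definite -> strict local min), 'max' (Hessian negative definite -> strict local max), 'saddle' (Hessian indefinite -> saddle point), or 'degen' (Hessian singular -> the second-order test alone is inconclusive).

Compute the Hessian H = grad^2 f:
  H = [[-7, 4], [4, -8]]
Verify stationarity: grad f(x*) = H x* + g = (0, 0).
Eigenvalues of H: -11.5311, -3.4689.
Both eigenvalues < 0, so H is negative definite -> x* is a strict local max.

max


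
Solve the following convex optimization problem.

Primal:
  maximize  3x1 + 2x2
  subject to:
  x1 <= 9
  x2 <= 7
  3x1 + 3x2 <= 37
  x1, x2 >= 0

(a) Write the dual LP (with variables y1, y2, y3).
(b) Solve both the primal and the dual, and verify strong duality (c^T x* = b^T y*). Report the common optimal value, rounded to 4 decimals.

The standard primal-dual pair for 'max c^T x s.t. A x <= b, x >= 0' is:
  Dual:  min b^T y  s.t.  A^T y >= c,  y >= 0.

So the dual LP is:
  minimize  9y1 + 7y2 + 37y3
  subject to:
    y1 + 3y3 >= 3
    y2 + 3y3 >= 2
    y1, y2, y3 >= 0

Solving the primal: x* = (9, 3.3333).
  primal value c^T x* = 33.6667.
Solving the dual: y* = (1, 0, 0.6667).
  dual value b^T y* = 33.6667.
Strong duality: c^T x* = b^T y*. Confirmed.

33.6667


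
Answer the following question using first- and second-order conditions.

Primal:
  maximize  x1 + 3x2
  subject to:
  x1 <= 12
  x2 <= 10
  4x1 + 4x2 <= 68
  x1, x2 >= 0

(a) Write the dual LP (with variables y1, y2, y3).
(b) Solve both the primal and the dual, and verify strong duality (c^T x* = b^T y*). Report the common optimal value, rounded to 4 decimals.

The standard primal-dual pair for 'max c^T x s.t. A x <= b, x >= 0' is:
  Dual:  min b^T y  s.t.  A^T y >= c,  y >= 0.

So the dual LP is:
  minimize  12y1 + 10y2 + 68y3
  subject to:
    y1 + 4y3 >= 1
    y2 + 4y3 >= 3
    y1, y2, y3 >= 0

Solving the primal: x* = (7, 10).
  primal value c^T x* = 37.
Solving the dual: y* = (0, 2, 0.25).
  dual value b^T y* = 37.
Strong duality: c^T x* = b^T y*. Confirmed.

37


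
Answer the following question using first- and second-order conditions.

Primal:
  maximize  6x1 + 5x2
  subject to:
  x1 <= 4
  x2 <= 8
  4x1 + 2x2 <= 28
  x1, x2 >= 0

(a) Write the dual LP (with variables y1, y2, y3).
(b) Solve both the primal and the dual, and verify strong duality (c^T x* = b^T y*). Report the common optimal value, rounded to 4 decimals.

The standard primal-dual pair for 'max c^T x s.t. A x <= b, x >= 0' is:
  Dual:  min b^T y  s.t.  A^T y >= c,  y >= 0.

So the dual LP is:
  minimize  4y1 + 8y2 + 28y3
  subject to:
    y1 + 4y3 >= 6
    y2 + 2y3 >= 5
    y1, y2, y3 >= 0

Solving the primal: x* = (3, 8).
  primal value c^T x* = 58.
Solving the dual: y* = (0, 2, 1.5).
  dual value b^T y* = 58.
Strong duality: c^T x* = b^T y*. Confirmed.

58


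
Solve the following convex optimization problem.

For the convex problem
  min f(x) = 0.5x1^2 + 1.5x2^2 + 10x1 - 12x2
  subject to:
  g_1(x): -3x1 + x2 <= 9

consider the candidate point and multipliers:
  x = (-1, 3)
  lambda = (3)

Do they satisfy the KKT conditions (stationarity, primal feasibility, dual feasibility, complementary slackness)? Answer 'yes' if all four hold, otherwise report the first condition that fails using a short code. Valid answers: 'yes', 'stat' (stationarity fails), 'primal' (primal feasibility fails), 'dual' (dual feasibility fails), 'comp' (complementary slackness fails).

Gradient of f: grad f(x) = Q x + c = (9, -3)
Constraint values g_i(x) = a_i^T x - b_i:
  g_1((-1, 3)) = -3
Stationarity residual: grad f(x) + sum_i lambda_i a_i = (0, 0)
  -> stationarity OK
Primal feasibility (all g_i <= 0): OK
Dual feasibility (all lambda_i >= 0): OK
Complementary slackness (lambda_i * g_i(x) = 0 for all i): FAILS

Verdict: the first failing condition is complementary_slackness -> comp.

comp


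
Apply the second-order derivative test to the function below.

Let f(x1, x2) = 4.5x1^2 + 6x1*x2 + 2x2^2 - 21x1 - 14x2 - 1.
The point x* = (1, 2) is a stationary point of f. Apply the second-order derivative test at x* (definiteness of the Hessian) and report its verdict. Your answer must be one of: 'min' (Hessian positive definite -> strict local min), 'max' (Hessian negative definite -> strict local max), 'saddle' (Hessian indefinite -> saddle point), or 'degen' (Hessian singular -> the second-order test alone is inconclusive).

Compute the Hessian H = grad^2 f:
  H = [[9, 6], [6, 4]]
Verify stationarity: grad f(x*) = H x* + g = (0, 0).
Eigenvalues of H: 0, 13.
H has a zero eigenvalue (singular; positive semidefinite but not definite), so H is neither positive definite, negative definite, nor indefinite. The second-order test alone is inconclusive -> degen.
(Indeed, f is constant along the null direction of H through x*, so x* is not a strict local extremum.)

degen
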